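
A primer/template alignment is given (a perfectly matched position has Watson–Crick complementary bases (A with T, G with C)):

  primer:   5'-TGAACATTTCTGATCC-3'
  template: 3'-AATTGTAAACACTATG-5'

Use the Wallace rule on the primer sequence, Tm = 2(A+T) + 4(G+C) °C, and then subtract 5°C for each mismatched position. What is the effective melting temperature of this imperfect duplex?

Primer base counts: A=4, T=6, G=2, C=4 → A+T=10, G+C=6
Perfect-match Tm = 2(10) + 4(6) = 20 + 24 = 44°C
Mismatches (positions where the bases are not complementary): 3 (at positions 2, 10, 15)
Effective Tm = 44 − 3×5 = 44 − 15 = 29°C

29°C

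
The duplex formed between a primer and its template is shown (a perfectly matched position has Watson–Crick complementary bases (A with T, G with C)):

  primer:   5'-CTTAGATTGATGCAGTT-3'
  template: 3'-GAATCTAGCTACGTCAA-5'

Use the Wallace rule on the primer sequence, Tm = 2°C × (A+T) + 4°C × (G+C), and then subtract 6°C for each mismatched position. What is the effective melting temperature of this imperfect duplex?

Primer base counts: A=4, T=7, G=4, C=2 → A+T=11, G+C=6
Perfect-match Tm = 2(11) + 4(6) = 22 + 24 = 46°C
Mismatches (positions where the bases are not complementary): 1 (at position 8)
Effective Tm = 46 − 1×6 = 46 − 6 = 40°C

40°C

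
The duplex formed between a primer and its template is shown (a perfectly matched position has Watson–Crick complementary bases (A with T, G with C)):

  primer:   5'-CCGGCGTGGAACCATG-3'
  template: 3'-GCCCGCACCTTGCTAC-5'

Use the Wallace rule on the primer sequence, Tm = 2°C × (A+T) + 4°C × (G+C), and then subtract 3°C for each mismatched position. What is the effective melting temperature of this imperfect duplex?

48°C

Primer base counts: A=3, T=2, G=6, C=5 → A+T=5, G+C=11
Perfect-match Tm = 2(5) + 4(11) = 10 + 44 = 54°C
Mismatches (positions where the bases are not complementary): 2 (at positions 2, 13)
Effective Tm = 54 − 2×3 = 54 − 6 = 48°C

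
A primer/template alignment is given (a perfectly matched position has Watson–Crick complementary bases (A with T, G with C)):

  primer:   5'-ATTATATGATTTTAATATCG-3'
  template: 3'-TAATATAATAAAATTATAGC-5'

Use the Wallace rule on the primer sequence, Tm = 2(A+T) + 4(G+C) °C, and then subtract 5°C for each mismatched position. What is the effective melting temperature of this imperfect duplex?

41°C

Primer base counts: A=7, T=10, G=2, C=1 → A+T=17, G+C=3
Perfect-match Tm = 2(17) + 4(3) = 34 + 12 = 46°C
Mismatches (positions where the bases are not complementary): 1 (at position 8)
Effective Tm = 46 − 1×5 = 46 − 5 = 41°C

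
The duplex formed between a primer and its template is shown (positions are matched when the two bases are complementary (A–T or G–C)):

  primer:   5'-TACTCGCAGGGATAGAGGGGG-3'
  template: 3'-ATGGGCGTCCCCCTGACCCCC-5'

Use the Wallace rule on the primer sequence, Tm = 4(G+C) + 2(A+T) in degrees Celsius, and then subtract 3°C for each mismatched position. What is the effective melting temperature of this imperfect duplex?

53°C

Primer base counts: A=5, T=3, G=10, C=3 → A+T=8, G+C=13
Perfect-match Tm = 2(8) + 4(13) = 16 + 52 = 68°C
Mismatches (positions where the bases are not complementary): 5 (at positions 4, 12, 13, 15, 16)
Effective Tm = 68 − 5×3 = 68 − 15 = 53°C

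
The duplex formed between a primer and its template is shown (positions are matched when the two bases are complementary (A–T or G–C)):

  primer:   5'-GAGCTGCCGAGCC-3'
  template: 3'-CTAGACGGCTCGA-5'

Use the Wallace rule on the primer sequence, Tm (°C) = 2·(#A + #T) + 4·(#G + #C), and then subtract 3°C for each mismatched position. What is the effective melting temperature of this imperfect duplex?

40°C

Primer base counts: A=2, T=1, G=5, C=5 → A+T=3, G+C=10
Perfect-match Tm = 2(3) + 4(10) = 6 + 40 = 46°C
Mismatches (positions where the bases are not complementary): 2 (at positions 3, 13)
Effective Tm = 46 − 2×3 = 46 − 6 = 40°C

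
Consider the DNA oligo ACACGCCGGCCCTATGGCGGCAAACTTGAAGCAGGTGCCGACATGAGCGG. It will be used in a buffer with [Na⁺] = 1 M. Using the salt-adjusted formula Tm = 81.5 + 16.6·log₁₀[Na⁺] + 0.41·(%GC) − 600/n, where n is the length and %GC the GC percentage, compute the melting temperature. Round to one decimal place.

Length n = 50. C=15, A=12, T=6, G=17
G+C = 32, so %GC = 32/50 × 100 = 64%
Salt term: 16.6 × (0) = 0
GC term: 0.41 × 64 = 26.24; length term: −600/50 = −12
Tm = 81.5 + (0) + 26.24 − 12 = 95.74 → 95.7°C

95.7°C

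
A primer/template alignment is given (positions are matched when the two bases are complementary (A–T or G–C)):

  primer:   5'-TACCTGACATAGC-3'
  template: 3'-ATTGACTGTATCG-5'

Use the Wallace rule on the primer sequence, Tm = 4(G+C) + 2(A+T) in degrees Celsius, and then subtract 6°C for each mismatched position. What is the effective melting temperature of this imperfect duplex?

32°C

Primer base counts: A=4, T=3, G=2, C=4 → A+T=7, G+C=6
Perfect-match Tm = 2(7) + 4(6) = 14 + 24 = 38°C
Mismatches (positions where the bases are not complementary): 1 (at position 3)
Effective Tm = 38 − 1×6 = 38 − 6 = 32°C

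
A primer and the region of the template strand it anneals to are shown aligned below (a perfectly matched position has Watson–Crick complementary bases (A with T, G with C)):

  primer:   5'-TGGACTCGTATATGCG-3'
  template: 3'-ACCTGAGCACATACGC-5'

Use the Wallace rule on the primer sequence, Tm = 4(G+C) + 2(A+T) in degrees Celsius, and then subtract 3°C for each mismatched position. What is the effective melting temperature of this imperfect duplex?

Primer base counts: A=3, T=5, G=5, C=3 → A+T=8, G+C=8
Perfect-match Tm = 2(8) + 4(8) = 16 + 32 = 48°C
Mismatches (positions where the bases are not complementary): 1 (at position 10)
Effective Tm = 48 − 1×3 = 48 − 3 = 45°C

45°C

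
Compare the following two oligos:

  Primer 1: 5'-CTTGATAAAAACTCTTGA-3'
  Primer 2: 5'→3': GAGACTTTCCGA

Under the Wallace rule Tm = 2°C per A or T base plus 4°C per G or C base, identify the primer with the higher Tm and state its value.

Primer 1: A+T=13, G+C=5 → Tm = 2(13)+4(5) = 46°C
Primer 2: A+T=6, G+C=6 → Tm = 2(6)+4(6) = 36°C
46°C vs 36°C → primer 1 is higher.

Primer 1, 46°C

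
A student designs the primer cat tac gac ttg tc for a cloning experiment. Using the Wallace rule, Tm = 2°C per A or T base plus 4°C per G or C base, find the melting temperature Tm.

Scanning the sequence gives C=4, T=5, G=2, A=3.
AT pairs contribute 8, GC pairs contribute 6.
Tm = 4·6 + 2·8 = 24 + 16 = 40°C

40°C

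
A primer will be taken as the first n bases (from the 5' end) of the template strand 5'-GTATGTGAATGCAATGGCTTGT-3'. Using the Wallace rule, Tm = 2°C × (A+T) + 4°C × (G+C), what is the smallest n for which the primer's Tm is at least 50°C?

First 17 bases: GTATGTGAATGCAATGG → Tm = 48°C (< 50°C)
First 18 bases: GTATGTGAATGCAATGGC → Tm = 52°C (≥ 50°C)
Each additional base adds 2°C (A/T) or 4°C (G/C), so Tm is non-decreasing in n; n = 18 is the first length to reach 50°C.

n = 18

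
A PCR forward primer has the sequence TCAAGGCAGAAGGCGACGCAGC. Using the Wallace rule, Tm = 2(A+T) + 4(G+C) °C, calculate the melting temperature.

72°C

Base counts: G=8, C=6, T=1, A=7
A+T = 8, G+C = 14
Tm = 2×8 + 4×14 = 72°C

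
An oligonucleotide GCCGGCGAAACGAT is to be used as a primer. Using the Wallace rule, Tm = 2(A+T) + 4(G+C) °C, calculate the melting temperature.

G=5, A=4, C=4, T=1
A+T = 5, G+C = 9
Tm = 2(5) + 4(9) = 10 + 36 = 46°C

46°C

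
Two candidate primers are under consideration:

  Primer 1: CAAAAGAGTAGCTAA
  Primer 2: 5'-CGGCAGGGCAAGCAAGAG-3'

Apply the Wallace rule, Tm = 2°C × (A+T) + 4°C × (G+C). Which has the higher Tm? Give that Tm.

Primer 1: A+T=10, G+C=5 → Tm = 2(10)+4(5) = 40°C
Primer 2: A+T=6, G+C=12 → Tm = 2(6)+4(12) = 60°C
40°C vs 60°C → primer 2 is higher.

Primer 2, 60°C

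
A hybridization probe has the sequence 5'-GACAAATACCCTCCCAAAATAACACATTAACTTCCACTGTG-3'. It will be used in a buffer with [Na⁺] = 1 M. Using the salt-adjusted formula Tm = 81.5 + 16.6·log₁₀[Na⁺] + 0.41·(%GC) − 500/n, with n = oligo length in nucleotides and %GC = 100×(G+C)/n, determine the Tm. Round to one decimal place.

85.3°C

Length n = 41. Scanning the sequence gives T=9, A=16, G=3, C=13.
G+C = 16, so %GC = 16/41 × 100 = 39.024%
Salt term: 16.6 × (0) = 0
GC term: 0.41 × 39.024 = 16; length term: −500/41 = −12.195
Tm = 81.5 + (0) + 16 − 12.195 = 85.305 → 85.3°C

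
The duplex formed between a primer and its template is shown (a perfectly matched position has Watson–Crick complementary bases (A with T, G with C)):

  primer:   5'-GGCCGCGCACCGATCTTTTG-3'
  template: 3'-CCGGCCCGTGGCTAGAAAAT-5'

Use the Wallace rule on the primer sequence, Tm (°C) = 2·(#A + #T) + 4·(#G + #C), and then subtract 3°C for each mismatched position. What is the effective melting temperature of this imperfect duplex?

Primer base counts: A=2, T=5, G=6, C=7 → A+T=7, G+C=13
Perfect-match Tm = 2(7) + 4(13) = 14 + 52 = 66°C
Mismatches (positions where the bases are not complementary): 2 (at positions 6, 20)
Effective Tm = 66 − 2×3 = 66 − 6 = 60°C

60°C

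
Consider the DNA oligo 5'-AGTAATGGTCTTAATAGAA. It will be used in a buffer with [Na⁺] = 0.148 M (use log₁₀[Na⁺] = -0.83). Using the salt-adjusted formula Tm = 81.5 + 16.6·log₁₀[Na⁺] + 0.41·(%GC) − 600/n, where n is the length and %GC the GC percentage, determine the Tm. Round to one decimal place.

46.9°C

Length n = 19. Counting bases: C=1, A=8, T=6, G=4
G+C = 5, so %GC = 5/19 × 100 = 26.316%
Salt term: 16.6 × (-0.83) = -13.778
GC term: 0.41 × 26.316 = 10.79; length term: −600/19 = −31.579
Tm = 81.5 + (-13.778) + 10.79 − 31.579 = 46.933 → 46.9°C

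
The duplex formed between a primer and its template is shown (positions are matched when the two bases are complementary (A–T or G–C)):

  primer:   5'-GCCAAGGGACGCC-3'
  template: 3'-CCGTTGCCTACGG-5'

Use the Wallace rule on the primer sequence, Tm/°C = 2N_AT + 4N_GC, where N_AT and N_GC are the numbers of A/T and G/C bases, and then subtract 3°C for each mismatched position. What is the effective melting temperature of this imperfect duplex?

37°C

Primer base counts: A=3, T=0, G=5, C=5 → A+T=3, G+C=10
Perfect-match Tm = 2(3) + 4(10) = 6 + 40 = 46°C
Mismatches (positions where the bases are not complementary): 3 (at positions 2, 6, 10)
Effective Tm = 46 − 3×3 = 46 − 9 = 37°C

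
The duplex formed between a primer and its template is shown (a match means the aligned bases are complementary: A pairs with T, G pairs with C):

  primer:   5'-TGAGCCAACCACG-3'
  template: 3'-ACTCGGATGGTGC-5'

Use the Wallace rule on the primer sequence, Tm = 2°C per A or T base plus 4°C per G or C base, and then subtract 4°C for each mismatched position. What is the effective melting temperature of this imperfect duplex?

38°C

Primer base counts: A=4, T=1, G=3, C=5 → A+T=5, G+C=8
Perfect-match Tm = 2(5) + 4(8) = 10 + 32 = 42°C
Mismatches (positions where the bases are not complementary): 1 (at position 7)
Effective Tm = 42 − 1×4 = 42 − 4 = 38°C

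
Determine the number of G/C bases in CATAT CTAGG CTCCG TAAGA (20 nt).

9

C=5, T=5, A=6, G=4
Total G or C: 4 + 5 = 9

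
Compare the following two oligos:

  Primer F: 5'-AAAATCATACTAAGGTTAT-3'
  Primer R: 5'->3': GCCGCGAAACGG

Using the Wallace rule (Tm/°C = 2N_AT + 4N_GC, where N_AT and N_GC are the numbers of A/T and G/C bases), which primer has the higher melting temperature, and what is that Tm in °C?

Primer F: A+T=15, G+C=4 → Tm = 2(15)+4(4) = 46°C
Primer R: A+T=3, G+C=9 → Tm = 2(3)+4(9) = 42°C
46°C vs 42°C → primer F is higher.

Primer F, 46°C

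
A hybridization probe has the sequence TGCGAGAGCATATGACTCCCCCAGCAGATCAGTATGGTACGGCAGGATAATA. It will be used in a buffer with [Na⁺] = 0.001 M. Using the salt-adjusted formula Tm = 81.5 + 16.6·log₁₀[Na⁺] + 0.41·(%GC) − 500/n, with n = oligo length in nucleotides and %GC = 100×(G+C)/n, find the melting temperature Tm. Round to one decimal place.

Length n = 52. Counting bases: T=10, G=14, A=16, C=12
G+C = 26, so %GC = 26/52 × 100 = 50%
Salt term: 16.6 × (-3) = -49.8
GC term: 0.41 × 50 = 20.5; length term: −500/52 = −9.615
Tm = 81.5 + (-49.8) + 20.5 − 9.615 = 42.585 → 42.6°C

42.6°C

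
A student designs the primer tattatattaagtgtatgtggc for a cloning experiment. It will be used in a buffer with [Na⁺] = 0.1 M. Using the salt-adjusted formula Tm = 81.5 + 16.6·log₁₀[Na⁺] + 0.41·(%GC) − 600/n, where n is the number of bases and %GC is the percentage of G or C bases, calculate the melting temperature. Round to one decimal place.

Length n = 22. C=1, A=6, T=10, G=5
G+C = 6, so %GC = 6/22 × 100 = 27.273%
Salt term: 16.6 × (-1) = -16.6
GC term: 0.41 × 27.273 = 11.182; length term: −600/22 = −27.273
Tm = 81.5 + (-16.6) + 11.182 − 27.273 = 48.809 → 48.8°C

48.8°C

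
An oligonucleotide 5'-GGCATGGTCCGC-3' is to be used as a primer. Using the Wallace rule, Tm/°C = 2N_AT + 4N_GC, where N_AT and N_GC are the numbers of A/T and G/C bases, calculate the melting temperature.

Counting bases: C=4, G=5, A=1, T=2
So N_AT = 3 and N_GC = 9.
Tm = 2(3) + 4(9) = 6 + 36 = 42°C

42°C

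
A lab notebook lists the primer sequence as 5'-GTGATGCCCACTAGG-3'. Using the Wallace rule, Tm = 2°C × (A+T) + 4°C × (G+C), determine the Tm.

Counting bases: G=5, C=4, T=3, A=3
A+T = 6, G+C = 9
Tm = 2(6) + 4(9) = 12 + 36 = 48°C

48°C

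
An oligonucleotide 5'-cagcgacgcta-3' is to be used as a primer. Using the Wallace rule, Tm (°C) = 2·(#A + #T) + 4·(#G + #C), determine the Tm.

36°C

Base counts: T=1, C=4, G=3, A=3
A+T = 4, G+C = 7
Tm = 2(4) + 4(7) = 8 + 28 = 36°C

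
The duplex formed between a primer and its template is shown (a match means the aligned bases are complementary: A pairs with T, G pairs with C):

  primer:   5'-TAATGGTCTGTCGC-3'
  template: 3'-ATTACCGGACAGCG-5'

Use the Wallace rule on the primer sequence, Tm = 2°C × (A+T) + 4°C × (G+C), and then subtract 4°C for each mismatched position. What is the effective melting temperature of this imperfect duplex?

Primer base counts: A=2, T=5, G=4, C=3 → A+T=7, G+C=7
Perfect-match Tm = 2(7) + 4(7) = 14 + 28 = 42°C
Mismatches (positions where the bases are not complementary): 1 (at position 7)
Effective Tm = 42 − 1×4 = 42 − 4 = 38°C

38°C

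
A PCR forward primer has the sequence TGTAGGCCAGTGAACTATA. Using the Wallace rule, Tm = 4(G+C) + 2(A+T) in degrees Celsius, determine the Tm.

54°C

Scanning the sequence gives G=5, A=6, T=5, C=3.
AT pairs contribute 11, GC pairs contribute 8.
Tm = 4·8 + 2·11 = 32 + 22 = 54°C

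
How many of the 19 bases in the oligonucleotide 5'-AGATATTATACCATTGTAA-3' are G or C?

4

Base counts: T=7, G=2, C=2, A=8
Total G or C: 2 + 2 = 4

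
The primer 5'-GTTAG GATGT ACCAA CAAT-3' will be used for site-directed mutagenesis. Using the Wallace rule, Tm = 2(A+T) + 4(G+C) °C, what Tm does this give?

Base counts: T=5, A=7, G=4, C=3
So N_AT = 12 and N_GC = 7.
Tm = 4·7 + 2·12 = 28 + 24 = 52°C

52°C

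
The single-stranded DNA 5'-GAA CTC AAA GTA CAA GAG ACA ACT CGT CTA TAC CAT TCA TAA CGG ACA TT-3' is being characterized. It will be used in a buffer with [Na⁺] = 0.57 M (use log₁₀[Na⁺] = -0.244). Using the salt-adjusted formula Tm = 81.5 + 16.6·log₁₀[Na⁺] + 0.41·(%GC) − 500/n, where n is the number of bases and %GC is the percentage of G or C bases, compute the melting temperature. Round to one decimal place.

83.0°C

Length n = 50. Base counts: T=11, C=12, A=20, G=7
G+C = 19, so %GC = 19/50 × 100 = 38%
Salt term: 16.6 × (-0.244) = -4.05
GC term: 0.41 × 38 = 15.58; length term: −500/50 = −10
Tm = 81.5 + (-4.05) + 15.58 − 10 = 83.03 → 83.0°C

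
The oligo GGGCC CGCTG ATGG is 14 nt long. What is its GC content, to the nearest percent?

79%

Base counts: T=2, G=7, A=1, C=4
G+C = 7 + 4 = 11 out of 14 bases
%GC = 11/14 × 100 = 78.57% ≈ 79%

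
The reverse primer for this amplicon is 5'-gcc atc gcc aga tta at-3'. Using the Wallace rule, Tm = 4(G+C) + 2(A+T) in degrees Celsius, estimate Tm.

Counting bases: A=5, T=4, G=3, C=5
AT pairs contribute 9, GC pairs contribute 8.
Tm = 2(9) + 4(8) = 18 + 32 = 50°C

50°C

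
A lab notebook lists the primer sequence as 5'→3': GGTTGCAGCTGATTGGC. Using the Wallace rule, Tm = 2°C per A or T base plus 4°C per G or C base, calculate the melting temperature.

Scanning the sequence gives G=7, C=3, T=5, A=2.
A+T = 7, G+C = 10
Tm = 4·10 + 2·7 = 40 + 14 = 54°C

54°C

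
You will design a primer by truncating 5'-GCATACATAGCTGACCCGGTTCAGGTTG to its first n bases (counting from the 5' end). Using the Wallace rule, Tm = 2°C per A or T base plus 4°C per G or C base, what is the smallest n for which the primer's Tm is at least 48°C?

n = 16

First 15 bases: GCATACATAGCTGAC → Tm = 44°C (< 48°C)
First 16 bases: GCATACATAGCTGACC → Tm = 48°C (≥ 48°C)
Since every base adds ≥2°C, Tm only increases with n, so the threshold is first crossed at n = 16.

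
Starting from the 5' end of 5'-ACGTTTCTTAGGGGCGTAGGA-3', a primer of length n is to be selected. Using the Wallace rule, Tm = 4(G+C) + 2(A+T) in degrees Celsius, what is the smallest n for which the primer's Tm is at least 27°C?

n = 11

First 10 bases: ACGTTTCTTA → Tm = 26°C (< 27°C)
First 11 bases: ACGTTTCTTAG → Tm = 30°C (≥ 27°C)
Since every base adds ≥2°C, Tm only increases with n, so the threshold is first crossed at n = 11.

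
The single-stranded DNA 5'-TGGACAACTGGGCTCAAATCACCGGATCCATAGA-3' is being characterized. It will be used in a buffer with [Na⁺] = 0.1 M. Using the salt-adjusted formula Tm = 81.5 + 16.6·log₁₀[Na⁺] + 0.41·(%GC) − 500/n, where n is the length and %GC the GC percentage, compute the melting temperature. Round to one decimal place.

70.7°C

Length n = 34. Scanning the sequence gives T=6, G=8, A=11, C=9.
G+C = 17, so %GC = 17/34 × 100 = 50%
Salt term: 16.6 × (-1) = -16.6
GC term: 0.41 × 50 = 20.5; length term: −500/34 = −14.706
Tm = 81.5 + (-16.6) + 20.5 − 14.706 = 70.694 → 70.7°C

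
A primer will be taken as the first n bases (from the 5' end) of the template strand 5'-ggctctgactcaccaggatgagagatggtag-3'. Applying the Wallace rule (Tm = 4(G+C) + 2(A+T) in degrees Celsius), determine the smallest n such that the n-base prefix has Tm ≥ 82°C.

First 26 bases: GGCTCTGACTCACCAGGATGAGAGAT → Tm = 80°C (< 82°C)
First 27 bases: GGCTCTGACTCACCAGGATGAGAGATG → Tm = 84°C (≥ 82°C)
Each additional base adds 2°C (A/T) or 4°C (G/C), so Tm is non-decreasing in n; n = 27 is the first length to reach 82°C.

n = 27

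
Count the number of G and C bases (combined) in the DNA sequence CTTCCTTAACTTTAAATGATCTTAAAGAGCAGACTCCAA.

13

Base counts: C=9, G=4, A=14, T=12
Total G or C: 4 + 9 = 13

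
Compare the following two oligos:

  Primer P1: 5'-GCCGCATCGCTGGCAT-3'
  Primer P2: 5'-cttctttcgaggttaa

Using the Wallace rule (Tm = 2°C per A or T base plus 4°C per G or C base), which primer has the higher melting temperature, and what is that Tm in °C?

Primer P1, 54°C

Primer P1: A+T=5, G+C=11 → Tm = 2(5)+4(11) = 54°C
Primer P2: A+T=10, G+C=6 → Tm = 2(10)+4(6) = 44°C
54°C vs 44°C → primer P1 is higher.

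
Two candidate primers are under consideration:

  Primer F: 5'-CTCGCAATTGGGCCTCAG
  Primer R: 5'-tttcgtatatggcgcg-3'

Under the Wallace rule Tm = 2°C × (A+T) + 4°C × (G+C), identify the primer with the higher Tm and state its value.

Primer F, 58°C

Primer F: A+T=7, G+C=11 → Tm = 2(7)+4(11) = 58°C
Primer R: A+T=8, G+C=8 → Tm = 2(8)+4(8) = 48°C
58°C vs 48°C → primer F is higher.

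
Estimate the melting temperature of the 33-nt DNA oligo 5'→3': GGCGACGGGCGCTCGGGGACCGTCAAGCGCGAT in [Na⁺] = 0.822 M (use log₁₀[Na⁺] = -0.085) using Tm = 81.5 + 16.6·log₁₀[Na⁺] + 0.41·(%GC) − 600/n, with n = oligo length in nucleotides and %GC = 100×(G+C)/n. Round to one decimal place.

93.0°C

Length n = 33. A=5, G=15, C=10, T=3
G+C = 25, so %GC = 25/33 × 100 = 75.758%
Salt term: 16.6 × (-0.085) = -1.411
GC term: 0.41 × 75.758 = 31.061; length term: −600/33 = −18.182
Tm = 81.5 + (-1.411) + 31.061 − 18.182 = 92.968 → 93.0°C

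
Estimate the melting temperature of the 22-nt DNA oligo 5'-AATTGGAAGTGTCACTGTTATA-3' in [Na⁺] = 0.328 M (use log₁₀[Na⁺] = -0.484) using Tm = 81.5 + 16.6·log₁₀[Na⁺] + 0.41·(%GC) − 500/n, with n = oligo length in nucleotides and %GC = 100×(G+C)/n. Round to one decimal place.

63.8°C

Length n = 22. T=8, A=7, C=2, G=5
G+C = 7, so %GC = 7/22 × 100 = 31.818%
Salt term: 16.6 × (-0.484) = -8.034
GC term: 0.41 × 31.818 = 13.045; length term: −500/22 = −22.727
Tm = 81.5 + (-8.034) + 13.045 − 22.727 = 63.784 → 63.8°C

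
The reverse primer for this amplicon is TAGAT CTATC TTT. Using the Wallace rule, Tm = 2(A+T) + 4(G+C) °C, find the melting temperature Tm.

32°C

A=3, G=1, T=7, C=2
So N_AT = 10 and N_GC = 3.
Tm = 2(10) + 4(3) = 20 + 12 = 32°C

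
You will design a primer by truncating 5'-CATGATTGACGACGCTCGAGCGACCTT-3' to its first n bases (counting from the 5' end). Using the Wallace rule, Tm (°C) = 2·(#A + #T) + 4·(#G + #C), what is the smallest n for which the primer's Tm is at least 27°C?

n = 10

First 9 bases: CATGATTGA → Tm = 24°C (< 27°C)
First 10 bases: CATGATTGAC → Tm = 28°C (≥ 27°C)
Each additional base adds 2°C (A/T) or 4°C (G/C), so Tm is non-decreasing in n; n = 10 is the first length to reach 27°C.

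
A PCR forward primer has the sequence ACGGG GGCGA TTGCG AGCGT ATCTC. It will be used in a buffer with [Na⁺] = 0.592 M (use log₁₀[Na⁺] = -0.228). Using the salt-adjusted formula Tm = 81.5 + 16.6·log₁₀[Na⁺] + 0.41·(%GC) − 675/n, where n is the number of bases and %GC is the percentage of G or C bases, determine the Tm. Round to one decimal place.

77.0°C

Length n = 25. Counting bases: T=5, C=6, G=10, A=4
G+C = 16, so %GC = 16/25 × 100 = 64%
Salt term: 16.6 × (-0.228) = -3.785
GC term: 0.41 × 64 = 26.24; length term: −675/25 = −27
Tm = 81.5 + (-3.785) + 26.24 − 27 = 76.955 → 77.0°C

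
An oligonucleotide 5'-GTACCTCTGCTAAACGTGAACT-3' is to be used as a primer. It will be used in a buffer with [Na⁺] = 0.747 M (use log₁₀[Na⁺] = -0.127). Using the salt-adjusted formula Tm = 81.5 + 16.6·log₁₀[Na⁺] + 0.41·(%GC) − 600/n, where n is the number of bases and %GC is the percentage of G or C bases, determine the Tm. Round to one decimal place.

70.8°C

Length n = 22. G=4, A=6, T=6, C=6
G+C = 10, so %GC = 10/22 × 100 = 45.455%
Salt term: 16.6 × (-0.127) = -2.108
GC term: 0.41 × 45.455 = 18.637; length term: −600/22 = −27.273
Tm = 81.5 + (-2.108) + 18.637 − 27.273 = 70.756 → 70.8°C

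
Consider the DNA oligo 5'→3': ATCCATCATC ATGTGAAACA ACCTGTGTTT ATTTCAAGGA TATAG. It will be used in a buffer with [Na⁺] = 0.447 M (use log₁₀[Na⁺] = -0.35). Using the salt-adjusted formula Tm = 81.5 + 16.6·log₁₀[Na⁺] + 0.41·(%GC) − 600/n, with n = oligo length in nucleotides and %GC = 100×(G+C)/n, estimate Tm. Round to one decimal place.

Length n = 45. A=15, C=8, T=15, G=7
G+C = 15, so %GC = 15/45 × 100 = 33.333%
Salt term: 16.6 × (-0.35) = -5.81
GC term: 0.41 × 33.333 = 13.667; length term: −600/45 = −13.333
Tm = 81.5 + (-5.81) + 13.667 − 13.333 = 76.024 → 76.0°C

76.0°C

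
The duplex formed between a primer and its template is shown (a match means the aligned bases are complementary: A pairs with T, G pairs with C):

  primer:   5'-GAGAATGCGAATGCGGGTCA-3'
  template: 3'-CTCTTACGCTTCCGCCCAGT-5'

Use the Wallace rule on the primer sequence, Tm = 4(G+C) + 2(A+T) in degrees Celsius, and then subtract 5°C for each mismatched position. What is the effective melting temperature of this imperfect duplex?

57°C

Primer base counts: A=6, T=3, G=8, C=3 → A+T=9, G+C=11
Perfect-match Tm = 2(9) + 4(11) = 18 + 44 = 62°C
Mismatches (positions where the bases are not complementary): 1 (at position 12)
Effective Tm = 62 − 1×5 = 62 − 5 = 57°C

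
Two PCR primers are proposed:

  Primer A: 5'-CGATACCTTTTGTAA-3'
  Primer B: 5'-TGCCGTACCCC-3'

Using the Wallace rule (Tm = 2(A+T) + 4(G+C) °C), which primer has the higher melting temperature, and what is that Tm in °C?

Primer A, 40°C

Primer A: A+T=10, G+C=5 → Tm = 2(10)+4(5) = 40°C
Primer B: A+T=3, G+C=8 → Tm = 2(3)+4(8) = 38°C
40°C vs 38°C → primer A is higher.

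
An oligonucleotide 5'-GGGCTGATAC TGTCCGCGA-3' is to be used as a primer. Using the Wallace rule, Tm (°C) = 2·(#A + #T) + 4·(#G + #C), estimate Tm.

C=5, G=7, A=3, T=4
AT pairs contribute 7, GC pairs contribute 12.
Tm = 2×7 + 4×12 = 62°C

62°C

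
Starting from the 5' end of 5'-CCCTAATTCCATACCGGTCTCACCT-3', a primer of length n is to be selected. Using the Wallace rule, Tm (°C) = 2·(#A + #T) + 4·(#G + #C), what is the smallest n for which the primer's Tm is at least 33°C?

n = 12

First 11 bases: CCCTAATTCCA → Tm = 32°C (< 33°C)
First 12 bases: CCCTAATTCCAT → Tm = 34°C (≥ 33°C)
Each additional base adds 2°C (A/T) or 4°C (G/C), so Tm is non-decreasing in n; n = 12 is the first length to reach 33°C.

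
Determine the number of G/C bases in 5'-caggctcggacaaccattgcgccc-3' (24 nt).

16

Counting bases: A=5, C=10, T=3, G=6
Total G or C: 6 + 10 = 16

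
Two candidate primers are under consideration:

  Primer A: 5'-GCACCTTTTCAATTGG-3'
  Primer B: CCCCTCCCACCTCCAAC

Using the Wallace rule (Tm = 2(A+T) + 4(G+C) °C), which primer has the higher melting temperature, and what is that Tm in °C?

Primer B, 58°C

Primer A: A+T=9, G+C=7 → Tm = 2(9)+4(7) = 46°C
Primer B: A+T=5, G+C=12 → Tm = 2(5)+4(12) = 58°C
46°C vs 58°C → primer B is higher.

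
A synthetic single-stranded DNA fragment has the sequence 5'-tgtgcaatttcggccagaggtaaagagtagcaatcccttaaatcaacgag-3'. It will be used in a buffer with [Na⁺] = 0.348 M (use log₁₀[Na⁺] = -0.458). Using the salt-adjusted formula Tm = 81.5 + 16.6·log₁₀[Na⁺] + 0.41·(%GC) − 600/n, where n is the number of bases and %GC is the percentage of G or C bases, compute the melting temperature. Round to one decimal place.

Length n = 50. Counting bases: T=11, C=10, A=17, G=12
G+C = 22, so %GC = 22/50 × 100 = 44%
Salt term: 16.6 × (-0.458) = -7.603
GC term: 0.41 × 44 = 18.04; length term: −600/50 = −12
Tm = 81.5 + (-7.603) + 18.04 − 12 = 79.937 → 79.9°C

79.9°C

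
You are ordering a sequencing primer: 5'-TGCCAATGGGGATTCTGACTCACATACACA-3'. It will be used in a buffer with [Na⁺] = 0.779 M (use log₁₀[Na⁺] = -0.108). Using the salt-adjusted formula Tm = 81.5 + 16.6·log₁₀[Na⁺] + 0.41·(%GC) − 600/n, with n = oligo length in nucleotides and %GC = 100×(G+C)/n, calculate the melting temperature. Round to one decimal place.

78.8°C

Length n = 30. A=9, C=8, G=6, T=7
G+C = 14, so %GC = 14/30 × 100 = 46.667%
Salt term: 16.6 × (-0.108) = -1.793
GC term: 0.41 × 46.667 = 19.133; length term: −600/30 = −20
Tm = 81.5 + (-1.793) + 19.133 − 20 = 78.84 → 78.8°C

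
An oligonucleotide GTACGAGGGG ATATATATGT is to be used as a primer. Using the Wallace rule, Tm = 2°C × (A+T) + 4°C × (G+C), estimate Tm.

56°C

Scanning the sequence gives C=1, G=7, A=6, T=6.
So N_AT = 12 and N_GC = 8.
Tm = 2(12) + 4(8) = 24 + 32 = 56°C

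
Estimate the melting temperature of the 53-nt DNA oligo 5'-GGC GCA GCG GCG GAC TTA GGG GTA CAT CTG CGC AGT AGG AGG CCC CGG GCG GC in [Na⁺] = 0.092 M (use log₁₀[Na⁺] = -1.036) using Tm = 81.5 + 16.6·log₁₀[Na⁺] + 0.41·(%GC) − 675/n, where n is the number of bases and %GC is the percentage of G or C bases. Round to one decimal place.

81.7°C

Length n = 53. Counting bases: A=8, G=24, T=6, C=15
G+C = 39, so %GC = 39/53 × 100 = 73.585%
Salt term: 16.6 × (-1.036) = -17.198
GC term: 0.41 × 73.585 = 30.17; length term: −675/53 = −12.736
Tm = 81.5 + (-17.198) + 30.17 − 12.736 = 81.736 → 81.7°C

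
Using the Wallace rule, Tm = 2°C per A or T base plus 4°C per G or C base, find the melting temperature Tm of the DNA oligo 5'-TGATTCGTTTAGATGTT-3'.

44°C

Counting bases: T=9, G=4, A=3, C=1
AT pairs contribute 12, GC pairs contribute 5.
Tm = 2(12) + 4(5) = 24 + 20 = 44°C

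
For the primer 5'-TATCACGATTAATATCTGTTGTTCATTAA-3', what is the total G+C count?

Counting bases: T=13, C=4, G=3, A=9
Total G or C: 3 + 4 = 7

7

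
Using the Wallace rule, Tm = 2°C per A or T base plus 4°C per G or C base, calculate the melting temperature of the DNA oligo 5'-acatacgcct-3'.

Counting bases: G=1, C=4, A=3, T=2
A+T = 5, G+C = 5
Tm = 2(5) + 4(5) = 10 + 20 = 30°C

30°C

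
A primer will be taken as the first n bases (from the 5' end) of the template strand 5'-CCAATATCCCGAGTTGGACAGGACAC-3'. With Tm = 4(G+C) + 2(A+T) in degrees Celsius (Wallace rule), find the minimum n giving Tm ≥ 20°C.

n = 8

First 7 bases: CCAATAT → Tm = 18°C (< 20°C)
First 8 bases: CCAATATC → Tm = 22°C (≥ 20°C)
Since every base adds ≥2°C, Tm only increases with n, so the threshold is first crossed at n = 8.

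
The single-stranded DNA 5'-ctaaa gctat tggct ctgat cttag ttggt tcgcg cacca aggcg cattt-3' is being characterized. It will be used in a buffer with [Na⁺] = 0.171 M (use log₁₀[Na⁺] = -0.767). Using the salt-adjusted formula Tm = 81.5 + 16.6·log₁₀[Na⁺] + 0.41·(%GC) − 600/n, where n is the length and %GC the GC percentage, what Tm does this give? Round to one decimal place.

Length n = 50. Scanning the sequence gives G=12, A=10, C=12, T=16.
G+C = 24, so %GC = 24/50 × 100 = 48%
Salt term: 16.6 × (-0.767) = -12.732
GC term: 0.41 × 48 = 19.68; length term: −600/50 = −12
Tm = 81.5 + (-12.732) + 19.68 − 12 = 76.448 → 76.4°C

76.4°C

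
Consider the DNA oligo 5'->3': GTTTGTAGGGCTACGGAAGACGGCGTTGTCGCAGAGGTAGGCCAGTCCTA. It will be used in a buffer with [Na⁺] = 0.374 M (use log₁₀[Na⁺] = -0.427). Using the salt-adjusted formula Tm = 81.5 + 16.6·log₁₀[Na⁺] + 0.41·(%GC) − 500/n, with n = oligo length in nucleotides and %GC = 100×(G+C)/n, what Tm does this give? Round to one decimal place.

88.2°C

Length n = 50. Base counts: A=10, T=11, G=19, C=10
G+C = 29, so %GC = 29/50 × 100 = 58%
Salt term: 16.6 × (-0.427) = -7.088
GC term: 0.41 × 58 = 23.78; length term: −500/50 = −10
Tm = 81.5 + (-7.088) + 23.78 − 10 = 88.192 → 88.2°C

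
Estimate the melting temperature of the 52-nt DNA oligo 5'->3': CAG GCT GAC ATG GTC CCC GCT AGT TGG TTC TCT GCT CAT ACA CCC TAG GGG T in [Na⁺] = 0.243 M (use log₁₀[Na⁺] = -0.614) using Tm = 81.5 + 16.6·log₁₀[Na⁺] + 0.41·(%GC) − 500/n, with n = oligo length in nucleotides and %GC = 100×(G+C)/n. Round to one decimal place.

85.3°C

Length n = 52. Scanning the sequence gives T=14, A=8, G=14, C=16.
G+C = 30, so %GC = 30/52 × 100 = 57.692%
Salt term: 16.6 × (-0.614) = -10.192
GC term: 0.41 × 57.692 = 23.654; length term: −500/52 = −9.615
Tm = 81.5 + (-10.192) + 23.654 − 9.615 = 85.347 → 85.3°C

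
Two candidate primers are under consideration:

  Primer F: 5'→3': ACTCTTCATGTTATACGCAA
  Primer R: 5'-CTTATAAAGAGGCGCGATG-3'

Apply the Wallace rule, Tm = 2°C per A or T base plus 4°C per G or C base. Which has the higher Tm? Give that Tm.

Primer R, 56°C

Primer F: A+T=13, G+C=7 → Tm = 2(13)+4(7) = 54°C
Primer R: A+T=10, G+C=9 → Tm = 2(10)+4(9) = 56°C
54°C vs 56°C → primer R is higher.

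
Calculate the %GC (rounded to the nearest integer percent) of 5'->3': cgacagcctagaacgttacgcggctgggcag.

Counting bases: C=9, T=4, A=7, G=11
G+C = 11 + 9 = 20 out of 31 bases
%GC = 20/31 × 100 = 64.52% ≈ 65%

65%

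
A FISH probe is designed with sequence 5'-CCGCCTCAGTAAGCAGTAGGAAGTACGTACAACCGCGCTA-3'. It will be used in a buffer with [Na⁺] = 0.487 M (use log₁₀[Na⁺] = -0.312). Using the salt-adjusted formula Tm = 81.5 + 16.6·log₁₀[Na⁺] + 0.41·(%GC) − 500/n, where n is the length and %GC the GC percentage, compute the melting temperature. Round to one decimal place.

86.4°C

Length n = 40. Base counts: A=12, T=6, C=12, G=10
G+C = 22, so %GC = 22/40 × 100 = 55%
Salt term: 16.6 × (-0.312) = -5.179
GC term: 0.41 × 55 = 22.55; length term: −500/40 = −12.5
Tm = 81.5 + (-5.179) + 22.55 − 12.5 = 86.371 → 86.4°C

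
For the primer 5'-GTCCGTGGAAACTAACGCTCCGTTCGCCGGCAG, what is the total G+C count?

21

Base counts: A=6, T=6, C=11, G=10
Total G or C: 10 + 11 = 21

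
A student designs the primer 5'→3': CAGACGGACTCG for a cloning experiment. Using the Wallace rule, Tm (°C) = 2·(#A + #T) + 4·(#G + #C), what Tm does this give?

Scanning the sequence gives C=4, T=1, A=3, G=4.
So N_AT = 4 and N_GC = 8.
Tm = 2(4) + 4(8) = 8 + 32 = 40°C

40°C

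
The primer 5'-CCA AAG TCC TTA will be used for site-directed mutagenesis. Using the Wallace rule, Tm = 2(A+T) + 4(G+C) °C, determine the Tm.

Scanning the sequence gives T=3, G=1, A=4, C=4.
So N_AT = 7 and N_GC = 5.
Tm = 2×7 + 4×5 = 34°C

34°C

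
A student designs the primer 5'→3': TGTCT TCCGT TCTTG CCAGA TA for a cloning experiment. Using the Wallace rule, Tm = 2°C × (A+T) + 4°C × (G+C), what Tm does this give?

Base counts: T=9, C=6, G=4, A=3
A+T = 12, G+C = 10
Tm = 4·10 + 2·12 = 40 + 24 = 64°C

64°C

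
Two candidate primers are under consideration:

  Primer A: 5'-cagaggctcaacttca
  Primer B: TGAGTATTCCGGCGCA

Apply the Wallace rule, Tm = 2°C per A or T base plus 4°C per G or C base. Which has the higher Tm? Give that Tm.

Primer A: A+T=8, G+C=8 → Tm = 2(8)+4(8) = 48°C
Primer B: A+T=7, G+C=9 → Tm = 2(7)+4(9) = 50°C
48°C vs 50°C → primer B is higher.

Primer B, 50°C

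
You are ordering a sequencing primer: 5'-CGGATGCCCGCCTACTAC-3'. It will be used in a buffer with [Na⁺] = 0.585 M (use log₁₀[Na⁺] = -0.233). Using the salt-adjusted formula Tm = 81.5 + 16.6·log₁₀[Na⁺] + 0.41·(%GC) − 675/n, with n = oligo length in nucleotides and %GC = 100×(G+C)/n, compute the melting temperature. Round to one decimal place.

67.5°C

Length n = 18. Scanning the sequence gives G=4, A=3, T=3, C=8.
G+C = 12, so %GC = 12/18 × 100 = 66.667%
Salt term: 16.6 × (-0.233) = -3.868
GC term: 0.41 × 66.667 = 27.333; length term: −675/18 = −37.5
Tm = 81.5 + (-3.868) + 27.333 − 37.5 = 67.465 → 67.5°C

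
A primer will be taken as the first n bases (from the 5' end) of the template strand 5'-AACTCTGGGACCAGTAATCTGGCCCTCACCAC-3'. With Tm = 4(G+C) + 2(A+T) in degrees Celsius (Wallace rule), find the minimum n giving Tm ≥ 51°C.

n = 18

First 17 bases: AACTCTGGGACCAGTAA → Tm = 50°C (< 51°C)
First 18 bases: AACTCTGGGACCAGTAAT → Tm = 52°C (≥ 51°C)
Each additional base adds 2°C (A/T) or 4°C (G/C), so Tm is non-decreasing in n; n = 18 is the first length to reach 51°C.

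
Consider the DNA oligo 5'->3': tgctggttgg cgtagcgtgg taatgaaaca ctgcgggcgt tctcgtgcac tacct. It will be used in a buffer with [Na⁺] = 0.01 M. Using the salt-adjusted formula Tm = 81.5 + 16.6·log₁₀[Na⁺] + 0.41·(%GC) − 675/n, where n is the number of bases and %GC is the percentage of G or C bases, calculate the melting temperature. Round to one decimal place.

59.1°C

Length n = 55. Base counts: G=18, T=15, A=9, C=13
G+C = 31, so %GC = 31/55 × 100 = 56.364%
Salt term: 16.6 × (-2) = -33.2
GC term: 0.41 × 56.364 = 23.109; length term: −675/55 = −12.273
Tm = 81.5 + (-33.2) + 23.109 − 12.273 = 59.136 → 59.1°C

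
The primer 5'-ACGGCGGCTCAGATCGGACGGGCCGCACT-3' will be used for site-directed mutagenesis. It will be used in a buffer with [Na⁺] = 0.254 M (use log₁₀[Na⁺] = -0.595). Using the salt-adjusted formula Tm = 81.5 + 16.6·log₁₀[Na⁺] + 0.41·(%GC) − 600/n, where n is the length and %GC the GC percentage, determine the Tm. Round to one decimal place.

80.6°C

Length n = 29. C=10, A=5, G=11, T=3
G+C = 21, so %GC = 21/29 × 100 = 72.414%
Salt term: 16.6 × (-0.595) = -9.877
GC term: 0.41 × 72.414 = 29.69; length term: −600/29 = −20.69
Tm = 81.5 + (-9.877) + 29.69 − 20.69 = 80.623 → 80.6°C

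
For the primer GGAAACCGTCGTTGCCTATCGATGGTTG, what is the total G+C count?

Scanning the sequence gives A=5, G=9, C=6, T=8.
G+C = 9 + 6 = 15

15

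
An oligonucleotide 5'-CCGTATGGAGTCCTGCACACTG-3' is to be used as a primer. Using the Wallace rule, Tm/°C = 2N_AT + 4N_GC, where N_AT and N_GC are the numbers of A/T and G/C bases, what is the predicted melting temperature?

Counting bases: G=6, T=5, A=4, C=7
AT pairs contribute 9, GC pairs contribute 13.
Tm = 2×9 + 4×13 = 70°C

70°C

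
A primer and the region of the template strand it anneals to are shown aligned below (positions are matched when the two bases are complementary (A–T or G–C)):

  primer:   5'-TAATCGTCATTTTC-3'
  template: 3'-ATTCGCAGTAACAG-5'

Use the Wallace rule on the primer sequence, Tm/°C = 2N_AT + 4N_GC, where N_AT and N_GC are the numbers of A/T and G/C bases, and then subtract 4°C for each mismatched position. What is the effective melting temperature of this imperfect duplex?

28°C

Primer base counts: A=3, T=7, G=1, C=3 → A+T=10, G+C=4
Perfect-match Tm = 2(10) + 4(4) = 20 + 16 = 36°C
Mismatches (positions where the bases are not complementary): 2 (at positions 4, 12)
Effective Tm = 36 − 2×4 = 36 − 8 = 28°C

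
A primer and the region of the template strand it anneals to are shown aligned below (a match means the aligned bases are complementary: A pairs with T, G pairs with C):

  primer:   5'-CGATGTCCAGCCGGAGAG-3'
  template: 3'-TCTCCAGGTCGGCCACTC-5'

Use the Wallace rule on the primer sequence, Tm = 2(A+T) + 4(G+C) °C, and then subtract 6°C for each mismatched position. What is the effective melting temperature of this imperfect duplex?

Primer base counts: A=4, T=2, G=7, C=5 → A+T=6, G+C=12
Perfect-match Tm = 2(6) + 4(12) = 12 + 48 = 60°C
Mismatches (positions where the bases are not complementary): 3 (at positions 1, 4, 15)
Effective Tm = 60 − 3×6 = 60 − 18 = 42°C

42°C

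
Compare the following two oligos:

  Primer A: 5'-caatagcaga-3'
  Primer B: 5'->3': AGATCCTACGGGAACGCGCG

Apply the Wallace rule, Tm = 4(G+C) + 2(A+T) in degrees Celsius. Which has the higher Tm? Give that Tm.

Primer A: A+T=6, G+C=4 → Tm = 2(6)+4(4) = 28°C
Primer B: A+T=7, G+C=13 → Tm = 2(7)+4(13) = 66°C
28°C vs 66°C → primer B is higher.

Primer B, 66°C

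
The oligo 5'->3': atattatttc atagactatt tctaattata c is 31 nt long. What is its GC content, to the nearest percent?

16%

C=4, A=11, G=1, T=15
G+C = 1 + 4 = 5 out of 31 bases
%GC = 5/31 × 100 = 16.13% ≈ 16%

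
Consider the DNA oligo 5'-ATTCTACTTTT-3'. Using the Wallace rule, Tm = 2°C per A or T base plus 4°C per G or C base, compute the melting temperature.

C=2, G=0, T=7, A=2
AT pairs contribute 9, GC pairs contribute 2.
Tm = 4·2 + 2·9 = 8 + 18 = 26°C

26°C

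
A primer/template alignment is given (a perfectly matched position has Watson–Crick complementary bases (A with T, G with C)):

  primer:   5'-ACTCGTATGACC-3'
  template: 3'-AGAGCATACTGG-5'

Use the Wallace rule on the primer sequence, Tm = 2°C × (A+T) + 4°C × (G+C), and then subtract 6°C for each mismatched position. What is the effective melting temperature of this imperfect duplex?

Primer base counts: A=3, T=3, G=2, C=4 → A+T=6, G+C=6
Perfect-match Tm = 2(6) + 4(6) = 12 + 24 = 36°C
Mismatches (positions where the bases are not complementary): 1 (at position 1)
Effective Tm = 36 − 1×6 = 36 − 6 = 30°C

30°C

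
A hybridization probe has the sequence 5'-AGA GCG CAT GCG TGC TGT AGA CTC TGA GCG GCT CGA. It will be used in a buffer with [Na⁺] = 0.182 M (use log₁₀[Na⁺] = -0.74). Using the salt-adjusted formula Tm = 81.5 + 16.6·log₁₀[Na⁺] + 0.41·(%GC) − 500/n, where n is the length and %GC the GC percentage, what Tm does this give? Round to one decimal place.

80.4°C

Length n = 36. Base counts: T=7, A=7, G=13, C=9
G+C = 22, so %GC = 22/36 × 100 = 61.111%
Salt term: 16.6 × (-0.74) = -12.284
GC term: 0.41 × 61.111 = 25.056; length term: −500/36 = −13.889
Tm = 81.5 + (-12.284) + 25.056 − 13.889 = 80.383 → 80.4°C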